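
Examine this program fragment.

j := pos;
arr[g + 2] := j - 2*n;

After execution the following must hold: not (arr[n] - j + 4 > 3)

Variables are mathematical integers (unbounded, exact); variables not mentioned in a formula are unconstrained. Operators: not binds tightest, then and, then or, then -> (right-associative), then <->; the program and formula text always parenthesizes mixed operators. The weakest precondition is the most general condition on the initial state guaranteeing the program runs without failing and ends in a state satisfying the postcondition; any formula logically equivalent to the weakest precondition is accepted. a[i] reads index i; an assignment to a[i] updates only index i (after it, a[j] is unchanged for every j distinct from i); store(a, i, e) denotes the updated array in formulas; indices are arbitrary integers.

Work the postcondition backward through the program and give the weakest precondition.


Working backward. After the program, the postcondition not (arr[n] - j + 4 > 3) must hold; in canonical form it is not (arr[n] > j - 1).
Before arr[g + 2] := j - 2*n: not (store(arr, g + 2, j - 2*n)[n] > j - 1)
Before j := pos: not (store(arr, g + 2, -2*n + pos)[n] > pos - 1)
Answer: WP = not (store(arr, g + 2, -2*n + pos)[n] > pos - 1)


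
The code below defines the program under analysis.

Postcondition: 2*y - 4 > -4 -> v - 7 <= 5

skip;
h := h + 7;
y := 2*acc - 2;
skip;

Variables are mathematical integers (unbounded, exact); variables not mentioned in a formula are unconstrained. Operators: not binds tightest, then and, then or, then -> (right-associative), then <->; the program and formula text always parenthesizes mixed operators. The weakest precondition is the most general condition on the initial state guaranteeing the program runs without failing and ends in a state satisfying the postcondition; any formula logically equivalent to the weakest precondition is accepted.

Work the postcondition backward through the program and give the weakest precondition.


Working backward. After the program, the postcondition 2*y - 4 > -4 -> v - 7 <= 5 must hold; in canonical form it is 2*y > 0 -> v <= 12.
Before skip: 2*y > 0 -> v <= 12
Before y := 2*acc - 2: 4*acc > 4 -> v <= 12
Before h := h + 7: 4*acc > 4 -> v <= 12
Before skip: 4*acc > 4 -> v <= 12
Answer: WP = 4*acc > 4 -> v <= 12


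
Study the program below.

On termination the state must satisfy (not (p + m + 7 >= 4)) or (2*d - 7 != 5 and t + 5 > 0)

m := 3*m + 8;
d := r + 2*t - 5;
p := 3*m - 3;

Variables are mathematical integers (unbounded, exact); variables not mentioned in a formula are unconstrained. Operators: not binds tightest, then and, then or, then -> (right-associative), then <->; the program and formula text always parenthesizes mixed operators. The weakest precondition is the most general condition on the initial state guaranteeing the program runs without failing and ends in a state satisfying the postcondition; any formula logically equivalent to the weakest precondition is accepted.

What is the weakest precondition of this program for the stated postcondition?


Working backward. After the program, the postcondition (not (p + m + 7 >= 4)) or (2*d - 7 != 5 and t + 5 > 0) must hold; in canonical form it is (not (m + p >= -3)) or (2*d != 12 and t > -5).
Before p := 3*m - 3: (not (4*m >= 0)) or (2*d != 12 and t > -5)
Before d := r + 2*t - 5: (not (4*m >= 0)) or (2*r + 4*t != 22 and t > -5)
Before m := 3*m + 8: (not (12*m >= -32)) or (2*r + 4*t != 22 and t > -5)
Answer: WP = (not (12*m >= -32)) or (2*r + 4*t != 22 and t > -5)


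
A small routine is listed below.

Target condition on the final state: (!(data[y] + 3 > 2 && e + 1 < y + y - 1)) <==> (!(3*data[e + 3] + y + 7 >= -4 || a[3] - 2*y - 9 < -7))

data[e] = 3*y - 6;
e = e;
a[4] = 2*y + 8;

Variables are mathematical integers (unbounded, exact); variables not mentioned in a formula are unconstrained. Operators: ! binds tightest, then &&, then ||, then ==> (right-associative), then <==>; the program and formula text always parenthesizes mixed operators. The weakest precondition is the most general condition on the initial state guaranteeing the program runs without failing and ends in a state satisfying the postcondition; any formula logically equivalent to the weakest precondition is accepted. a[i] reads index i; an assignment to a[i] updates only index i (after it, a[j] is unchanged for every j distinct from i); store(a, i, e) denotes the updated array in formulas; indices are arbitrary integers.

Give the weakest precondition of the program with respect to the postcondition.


Working backward. After the program, the postcondition (!(data[y] + 3 > 2 && e + 1 < y + y - 1)) <==> (!(3*data[e + 3] + y + 7 >= -4 || a[3] - 2*y - 9 < -7)) must hold; in canonical form it is (!(data[y] > -1 && e < 2*y - 2)) <==> (!(3*data[e + 3] + y >= -11 || a[3] < 2*y + 2)).
Before a[4] := 2*y + 8: (!(data[y] > -1 && e < 2*y - 2)) <==> (!(3*data[e + 3] + y >= -11 || a[3] < 2*y + 2))
Before e := e: (!(data[y] > -1 && e < 2*y - 2)) <==> (!(3*data[e + 3] + y >= -11 || a[3] < 2*y + 2))
Before data[e] := 3*y - 6: (!(store(data, e, 3*y - 6)[y] > -1 && e < 2*y - 2)) <==> (!(3*store(data, e, 3*y - 6)[e + 3] + y >= -11 || a[3] < 2*y + 2))
Answer: WP = (!(store(data, e, 3*y - 6)[y] > -1 && e < 2*y - 2)) <==> (!(3*store(data, e, 3*y - 6)[e + 3] + y >= -11 || a[3] < 2*y + 2))


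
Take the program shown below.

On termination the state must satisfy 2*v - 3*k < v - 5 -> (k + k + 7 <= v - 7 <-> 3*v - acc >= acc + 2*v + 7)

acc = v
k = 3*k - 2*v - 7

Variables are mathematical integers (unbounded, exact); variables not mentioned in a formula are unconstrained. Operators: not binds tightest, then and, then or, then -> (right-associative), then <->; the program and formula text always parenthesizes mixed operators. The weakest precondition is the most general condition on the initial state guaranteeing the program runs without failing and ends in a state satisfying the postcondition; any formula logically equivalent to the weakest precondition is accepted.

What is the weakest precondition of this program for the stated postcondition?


Working backward. After the program, the postcondition 2*v - 3*k < v - 5 -> (k + k + 7 <= v - 7 <-> 3*v - acc >= acc + 2*v + 7) must hold; in canonical form it is v < 3*k - 5 -> (2*k <= v - 14 <-> v >= 2*acc + 7).
Before k := 3*k - 2*v - 7: 7*v < 9*k - 26 -> (6*k <= 5*v <-> v >= 2*acc + 7)
Before acc := v: 7*v < 9*k - 26 -> (6*k <= 5*v <-> v <= -7)
Answer: WP = 7*v < 9*k - 26 -> (6*k <= 5*v <-> v <= -7)


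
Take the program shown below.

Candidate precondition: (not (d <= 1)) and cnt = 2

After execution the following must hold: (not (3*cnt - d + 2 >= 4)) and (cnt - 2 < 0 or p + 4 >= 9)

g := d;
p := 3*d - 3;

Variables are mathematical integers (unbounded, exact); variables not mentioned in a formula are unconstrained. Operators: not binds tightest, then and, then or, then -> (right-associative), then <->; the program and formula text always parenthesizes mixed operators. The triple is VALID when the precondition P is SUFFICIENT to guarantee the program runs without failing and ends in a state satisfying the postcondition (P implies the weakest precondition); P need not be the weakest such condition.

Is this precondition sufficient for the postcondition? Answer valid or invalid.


Working backward. After the program, the postcondition (not (3*cnt - d + 2 >= 4)) and (cnt - 2 < 0 or p + 4 >= 9) must hold; in canonical form it is (not (3*cnt >= d + 2)) and (cnt < 2 or p >= 5).
Before p := 3*d - 3: (not (3*cnt >= d + 2)) and (cnt < 2 or 3*d >= 8)
Before g := d: (not (3*cnt >= d + 2)) and (cnt < 2 or 3*d >= 8)
The weakest precondition is (not (3*cnt >= d + 2)) and (cnt < 2 or 3*d >= 8).
Check whether (not (d <= 1)) and cnt = 2 implies it.
Countermodel: at the initial state cnt = 2, d = 2, the precondition holds but the weakest precondition fails.
Answer: invalid


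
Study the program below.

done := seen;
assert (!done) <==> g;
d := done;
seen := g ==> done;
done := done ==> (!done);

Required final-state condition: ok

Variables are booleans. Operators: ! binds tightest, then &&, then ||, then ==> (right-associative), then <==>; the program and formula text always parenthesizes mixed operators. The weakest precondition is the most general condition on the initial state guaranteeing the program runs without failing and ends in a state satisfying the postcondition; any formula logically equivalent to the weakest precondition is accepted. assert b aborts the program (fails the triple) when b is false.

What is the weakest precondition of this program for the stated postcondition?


Working backward. After the program, ok must hold.
Before done := done ==> (!done): ok
Before seen := g ==> done: ok
Before d := done: ok
Before assert (!done) <==> g: ((!done) <==> g) && ok
Before done := seen: ((!seen) <==> g) && ok
Answer: WP = ((!seen) <==> g) && ok


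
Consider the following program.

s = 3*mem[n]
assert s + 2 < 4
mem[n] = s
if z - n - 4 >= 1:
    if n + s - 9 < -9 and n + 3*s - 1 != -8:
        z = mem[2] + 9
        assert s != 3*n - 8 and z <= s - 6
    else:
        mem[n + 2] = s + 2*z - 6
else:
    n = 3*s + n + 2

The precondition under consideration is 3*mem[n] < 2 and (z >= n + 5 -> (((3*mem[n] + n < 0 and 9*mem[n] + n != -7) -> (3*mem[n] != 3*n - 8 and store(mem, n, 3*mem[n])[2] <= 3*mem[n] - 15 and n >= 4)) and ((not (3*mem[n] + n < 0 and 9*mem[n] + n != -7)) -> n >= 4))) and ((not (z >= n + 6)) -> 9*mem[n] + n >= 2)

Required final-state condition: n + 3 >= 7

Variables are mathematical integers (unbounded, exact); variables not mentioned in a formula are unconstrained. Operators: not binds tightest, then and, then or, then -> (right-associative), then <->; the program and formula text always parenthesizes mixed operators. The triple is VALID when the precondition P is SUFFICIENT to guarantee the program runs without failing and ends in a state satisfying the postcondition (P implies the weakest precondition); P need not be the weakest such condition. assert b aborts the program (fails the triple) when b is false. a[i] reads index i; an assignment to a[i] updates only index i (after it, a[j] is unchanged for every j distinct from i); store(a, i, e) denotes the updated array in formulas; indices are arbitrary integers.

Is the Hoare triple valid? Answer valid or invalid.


Working backward. After the program, the postcondition n + 3 >= 7 must hold; in canonical form it is n >= 4.
Then branch requires ((n + s < 0 and n + 3*s != -7) -> (s != 3*n - 8 and mem[2] <= s - 15 and n >= 4)) and ((not (n + s < 0 and n + 3*s != -7)) -> n >= 4); else branch requires n + 3*s >= 2.
Before the if: (z >= n + 5 -> (((n + s < 0 and n + 3*s != -7) -> (s != 3*n - 8 and mem[2] <= s - 15 and n >= 4)) and ((not (n + s < 0 and n + 3*s != -7)) -> n >= 4))) and ((not (z >= n + 5)) -> n + 3*s >= 2)
Before mem[n] := s: (z >= n + 5 -> (((n + s < 0 and n + 3*s != -7) -> (s != 3*n - 8 and store(mem, n, s)[2] <= s - 15 and n >= 4)) and ((not (n + s < 0 and n + 3*s != -7)) -> n >= 4))) and ((not (z >= n + 5)) -> n + 3*s >= 2)
Before assert s + 2 < 4: s < 2 and (z >= n + 5 -> (((n + s < 0 and n + 3*s != -7) -> (s != 3*n - 8 and store(mem, n, s)[2] <= s - 15 and n >= 4)) and ((not (n + s < 0 and n + 3*s != -7)) -> n >= 4))) and ((not (z >= n + 5)) -> n + 3*s >= 2)
Before s := 3*mem[n]: 3*mem[n] < 2 and (z >= n + 5 -> (((3*mem[n] + n < 0 and 9*mem[n] + n != -7) -> (3*mem[n] != 3*n - 8 and store(mem, n, 3*mem[n])[2] <= 3*mem[n] - 15 and n >= 4)) and ((not (3*mem[n] + n < 0 and 9*mem[n] + n != -7)) -> n >= 4))) and ((not (z >= n + 5)) -> 9*mem[n] + n >= 2)
The weakest precondition is 3*mem[n] < 2 and (z >= n + 5 -> (((3*mem[n] + n < 0 and 9*mem[n] + n != -7) -> (3*mem[n] != 3*n - 8 and store(mem, n, 3*mem[n])[2] <= 3*mem[n] - 15 and n >= 4)) and ((not (3*mem[n] + n < 0 and 9*mem[n] + n != -7)) -> n >= 4))) and ((not (z >= n + 5)) -> 9*mem[n] + n >= 2).
Check whether 3*mem[n] < 2 and (z >= n + 5 -> (((3*mem[n] + n < 0 and 9*mem[n] + n != -7) -> (3*mem[n] != 3*n - 8 and store(mem, n, 3*mem[n])[2] <= 3*mem[n] - 15 and n >= 4)) and ((not (3*mem[n] + n < 0 and 9*mem[n] + n != -7)) -> n >= 4))) and ((not (z >= n + 6)) -> 9*mem[n] + n >= 2) implies it.
Every state satisfying the precondition satisfies the weakest precondition: the implication holds.
Answer: valid


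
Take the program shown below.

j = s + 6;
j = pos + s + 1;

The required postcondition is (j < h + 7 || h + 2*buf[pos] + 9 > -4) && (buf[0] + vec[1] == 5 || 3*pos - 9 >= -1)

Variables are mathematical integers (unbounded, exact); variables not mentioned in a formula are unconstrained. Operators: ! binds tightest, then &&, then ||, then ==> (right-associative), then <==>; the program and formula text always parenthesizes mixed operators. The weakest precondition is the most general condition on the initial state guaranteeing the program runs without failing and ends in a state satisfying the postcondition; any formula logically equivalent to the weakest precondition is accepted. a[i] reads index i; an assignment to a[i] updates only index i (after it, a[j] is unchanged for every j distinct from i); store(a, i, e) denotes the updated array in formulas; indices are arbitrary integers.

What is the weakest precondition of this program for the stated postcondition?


Working backward. After the program, the postcondition (j < h + 7 || h + 2*buf[pos] + 9 > -4) && (buf[0] + vec[1] == 5 || 3*pos - 9 >= -1) must hold; in canonical form it is (j < h + 7 || 2*buf[pos] + h > -13) && (buf[0] + vec[1] == 5 || 3*pos >= 8).
Before j := pos + s + 1: (pos + s < h + 6 || 2*buf[pos] + h > -13) && (buf[0] + vec[1] == 5 || 3*pos >= 8)
Before j := s + 6: (pos + s < h + 6 || 2*buf[pos] + h > -13) && (buf[0] + vec[1] == 5 || 3*pos >= 8)
Answer: WP = (pos + s < h + 6 || 2*buf[pos] + h > -13) && (buf[0] + vec[1] == 5 || 3*pos >= 8)


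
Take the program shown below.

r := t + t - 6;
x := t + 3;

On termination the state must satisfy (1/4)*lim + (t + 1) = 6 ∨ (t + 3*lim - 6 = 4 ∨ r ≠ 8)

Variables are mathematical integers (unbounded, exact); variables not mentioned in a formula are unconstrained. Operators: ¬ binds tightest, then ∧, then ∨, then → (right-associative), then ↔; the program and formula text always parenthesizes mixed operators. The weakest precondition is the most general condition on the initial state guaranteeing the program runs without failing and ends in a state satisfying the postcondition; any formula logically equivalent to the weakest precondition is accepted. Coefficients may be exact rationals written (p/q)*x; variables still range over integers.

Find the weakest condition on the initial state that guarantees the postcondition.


Working backward. After the program, the postcondition (1/4)*lim + (t + 1) = 6 ∨ (t + 3*lim - 6 = 4 ∨ r ≠ 8) must hold; in canonical form it is (1/4)*lim + t = 5 ∨ 3*lim + t = 10 ∨ r ≠ 8.
Before x := t + 3: (1/4)*lim + t = 5 ∨ 3*lim + t = 10 ∨ r ≠ 8
Before r := t + t - 6: (1/4)*lim + t = 5 ∨ 3*lim + t = 10 ∨ 2*t ≠ 14
Answer: WP = (1/4)*lim + t = 5 ∨ 3*lim + t = 10 ∨ 2*t ≠ 14


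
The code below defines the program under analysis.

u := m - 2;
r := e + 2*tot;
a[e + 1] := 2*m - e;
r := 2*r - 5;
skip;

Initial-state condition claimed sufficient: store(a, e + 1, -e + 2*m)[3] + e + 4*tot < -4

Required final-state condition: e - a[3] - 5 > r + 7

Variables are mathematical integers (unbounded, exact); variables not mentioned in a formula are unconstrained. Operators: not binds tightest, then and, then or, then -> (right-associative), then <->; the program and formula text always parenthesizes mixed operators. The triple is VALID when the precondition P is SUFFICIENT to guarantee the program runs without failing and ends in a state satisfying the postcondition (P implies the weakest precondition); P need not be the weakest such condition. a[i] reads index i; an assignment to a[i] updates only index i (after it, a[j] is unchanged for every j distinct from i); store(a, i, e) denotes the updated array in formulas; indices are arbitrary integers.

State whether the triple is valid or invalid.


Working backward. After the program, the postcondition e - a[3] - 5 > r + 7 must hold; in canonical form it is e > a[3] + r + 12.
Before skip: e > a[3] + r + 12
Before r := 2*r - 5: e > a[3] + 2*r + 7
Before a[e + 1] := 2*m - e: e > store(a, e + 1, -e + 2*m)[3] + 2*r + 7
Before r := e + 2*tot: store(a, e + 1, -e + 2*m)[3] + e + 4*tot < -7
Before u := m - 2: store(a, e + 1, -e + 2*m)[3] + e + 4*tot < -7
The weakest precondition is store(a, e + 1, -e + 2*m)[3] + e + 4*tot < -7.
Check whether store(a, e + 1, -e + 2*m)[3] + e + 4*tot < -4 implies it.
Countermodel: at the initial state a = {[1] = 2, [3] = -1, elsewhere 2}, e = 0, m = 0, tot = -1, the precondition holds but the weakest precondition fails.
Answer: invalid


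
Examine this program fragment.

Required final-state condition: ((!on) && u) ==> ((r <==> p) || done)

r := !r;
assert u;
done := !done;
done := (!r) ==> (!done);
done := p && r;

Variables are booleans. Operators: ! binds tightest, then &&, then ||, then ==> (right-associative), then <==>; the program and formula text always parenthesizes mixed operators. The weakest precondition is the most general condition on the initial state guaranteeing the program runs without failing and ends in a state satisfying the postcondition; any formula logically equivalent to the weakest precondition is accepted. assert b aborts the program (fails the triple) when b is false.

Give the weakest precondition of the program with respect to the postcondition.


Working backward. After the program, ((!on) && u) ==> ((r <==> p) || done) must hold.
Before done := p && r: ((!on) && u) ==> ((r <==> p) || (p && r))
Before done := (!r) ==> (!done): ((!on) && u) ==> ((r <==> p) || (p && r))
Before done := !done: ((!on) && u) ==> ((r <==> p) || (p && r))
Before assert u: u && (((!on) && u) ==> ((r <==> p) || (p && r)))
Before r := !r: u && (((!on) && u) ==> (((!r) <==> p) || (p && (!r))))
Answer: WP = u && (((!on) && u) ==> (((!r) <==> p) || (p && (!r))))


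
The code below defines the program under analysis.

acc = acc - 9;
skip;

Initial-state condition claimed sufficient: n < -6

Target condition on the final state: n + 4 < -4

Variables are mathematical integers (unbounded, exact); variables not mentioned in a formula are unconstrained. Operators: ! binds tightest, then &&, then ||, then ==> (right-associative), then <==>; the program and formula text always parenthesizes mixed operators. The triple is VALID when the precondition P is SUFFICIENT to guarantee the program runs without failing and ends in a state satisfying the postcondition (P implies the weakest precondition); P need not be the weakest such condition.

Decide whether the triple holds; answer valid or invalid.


Working backward. After the program, the postcondition n + 4 < -4 must hold; in canonical form it is n < -8.
Before skip: n < -8
Before acc := acc - 9: n < -8
The weakest precondition is n < -8.
Check whether n < -6 implies it.
Countermodel: at the initial state n = -8, the precondition holds but the weakest precondition fails.
Answer: invalid


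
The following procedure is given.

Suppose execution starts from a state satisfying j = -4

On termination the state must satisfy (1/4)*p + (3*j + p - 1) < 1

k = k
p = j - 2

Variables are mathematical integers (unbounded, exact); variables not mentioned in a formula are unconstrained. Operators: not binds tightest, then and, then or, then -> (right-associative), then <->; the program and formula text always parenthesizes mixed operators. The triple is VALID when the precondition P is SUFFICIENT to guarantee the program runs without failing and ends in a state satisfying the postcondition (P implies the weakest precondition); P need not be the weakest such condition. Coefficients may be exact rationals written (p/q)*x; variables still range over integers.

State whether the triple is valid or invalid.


Working backward. After the program, the postcondition (1/4)*p + (3*j + p - 1) < 1 must hold; in canonical form it is 3*j + (5/4)*p < 2.
Before p := j - 2: (17/4)*j < 9/2
Before k := k: (17/4)*j < 9/2
The weakest precondition is (17/4)*j < 9/2.
Check whether j = -4 implies it.
Every state satisfying the precondition satisfies the weakest precondition: the implication holds.
Answer: valid


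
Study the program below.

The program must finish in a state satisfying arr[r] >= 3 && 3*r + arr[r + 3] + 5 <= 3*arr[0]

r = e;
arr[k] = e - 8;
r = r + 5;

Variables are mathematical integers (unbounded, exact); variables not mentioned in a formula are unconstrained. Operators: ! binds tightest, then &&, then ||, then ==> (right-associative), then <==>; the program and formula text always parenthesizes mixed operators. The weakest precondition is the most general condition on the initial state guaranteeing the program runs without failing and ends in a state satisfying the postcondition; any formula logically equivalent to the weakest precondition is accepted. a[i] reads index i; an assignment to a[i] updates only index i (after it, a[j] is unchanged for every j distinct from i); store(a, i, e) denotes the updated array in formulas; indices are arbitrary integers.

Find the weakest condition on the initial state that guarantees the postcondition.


Working backward. After the program, the postcondition arr[r] >= 3 && 3*r + arr[r + 3] + 5 <= 3*arr[0] must hold; in canonical form it is arr[r] >= 3 && arr[r + 3] + 3*r <= 3*arr[0] - 5.
Before r := r + 5: arr[r + 5] >= 3 && arr[r + 8] + 3*r <= 3*arr[0] - 20
Before arr[k] := e - 8: store(arr, k, e - 8)[r + 5] >= 3 && store(arr, k, e - 8)[r + 8] + 3*r <= 3*store(arr, k, e - 8)[0] - 20
Before r := e: store(arr, k, e - 8)[e + 5] >= 3 && store(arr, k, e - 8)[e + 8] + 3*e <= 3*store(arr, k, e - 8)[0] - 20
Answer: WP = store(arr, k, e - 8)[e + 5] >= 3 && store(arr, k, e - 8)[e + 8] + 3*e <= 3*store(arr, k, e - 8)[0] - 20


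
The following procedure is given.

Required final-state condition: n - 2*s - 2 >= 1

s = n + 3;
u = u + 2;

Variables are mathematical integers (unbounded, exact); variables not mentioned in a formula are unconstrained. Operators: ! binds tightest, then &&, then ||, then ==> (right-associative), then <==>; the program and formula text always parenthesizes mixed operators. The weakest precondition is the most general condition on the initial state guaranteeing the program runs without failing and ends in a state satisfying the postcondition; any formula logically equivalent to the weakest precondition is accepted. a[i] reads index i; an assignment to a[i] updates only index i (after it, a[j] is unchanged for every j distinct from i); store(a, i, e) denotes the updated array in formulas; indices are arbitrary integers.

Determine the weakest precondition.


Working backward. After the program, the postcondition n - 2*s - 2 >= 1 must hold; in canonical form it is n >= 2*s + 3.
Before u := u + 2: n >= 2*s + 3
Before s := n + 3: n <= -9
Answer: WP = n <= -9


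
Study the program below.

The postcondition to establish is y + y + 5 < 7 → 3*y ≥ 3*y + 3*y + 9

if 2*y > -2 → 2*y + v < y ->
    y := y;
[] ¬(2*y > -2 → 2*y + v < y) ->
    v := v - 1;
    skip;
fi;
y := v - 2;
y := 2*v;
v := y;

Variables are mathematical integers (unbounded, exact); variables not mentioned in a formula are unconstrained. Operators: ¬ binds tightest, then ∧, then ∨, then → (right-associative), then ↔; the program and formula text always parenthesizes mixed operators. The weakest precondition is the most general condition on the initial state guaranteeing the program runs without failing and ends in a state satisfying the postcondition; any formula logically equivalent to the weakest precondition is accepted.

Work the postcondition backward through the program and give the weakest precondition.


Working backward. After the program, the postcondition y + y + 5 < 7 → 3*y ≥ 3*y + 3*y + 9 must hold; in canonical form it is 2*y < 2 → 3*y ≤ -9.
Before v := y: 2*y < 2 → 3*y ≤ -9
Before y := 2*v: 4*v < 2 → 6*v ≤ -9
Before y := v - 2: 4*v < 2 → 6*v ≤ -9
Then branch requires 4*v < 2 → 6*v ≤ -9; else branch requires 4*v < 6 → 6*v ≤ -3.
Before the if: ((2*y > -2 → v + y < 0) → (4*v < 2 → 6*v ≤ -9)) ∧ ((¬(2*y > -2 → v + y < 0)) → (4*v < 6 → 6*v ≤ -3))
Answer: WP = ((2*y > -2 → v + y < 0) → (4*v < 2 → 6*v ≤ -9)) ∧ ((¬(2*y > -2 → v + y < 0)) → (4*v < 6 → 6*v ≤ -3))


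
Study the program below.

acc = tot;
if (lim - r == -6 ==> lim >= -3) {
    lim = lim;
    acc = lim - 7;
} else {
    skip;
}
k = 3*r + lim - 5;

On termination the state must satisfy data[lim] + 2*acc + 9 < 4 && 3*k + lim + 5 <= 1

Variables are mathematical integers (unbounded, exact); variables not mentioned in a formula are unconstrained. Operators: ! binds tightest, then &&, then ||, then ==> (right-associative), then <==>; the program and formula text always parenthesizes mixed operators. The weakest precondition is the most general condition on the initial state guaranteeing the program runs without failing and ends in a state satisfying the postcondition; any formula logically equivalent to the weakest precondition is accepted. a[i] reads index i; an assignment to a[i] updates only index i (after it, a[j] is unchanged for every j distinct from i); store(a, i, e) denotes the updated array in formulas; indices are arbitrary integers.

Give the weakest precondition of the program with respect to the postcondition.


Working backward. After the program, the postcondition data[lim] + 2*acc + 9 < 4 && 3*k + lim + 5 <= 1 must hold; in canonical form it is data[lim] + 2*acc < -5 && 3*k + lim <= -4.
Before k := 3*r + lim - 5: data[lim] + 2*acc < -5 && 4*lim + 9*r <= 11
Then branch requires data[lim] + 2*lim < 9 && 4*lim + 9*r <= 11; else branch requires data[lim] + 2*acc < -5 && 4*lim + 9*r <= 11.
Before the if: ((lim == r - 6 ==> lim >= -3) ==> (data[lim] + 2*lim < 9 && 4*lim + 9*r <= 11)) && ((!(lim == r - 6 ==> lim >= -3)) ==> (data[lim] + 2*acc < -5 && 4*lim + 9*r <= 11))
Before acc := tot: ((lim == r - 6 ==> lim >= -3) ==> (data[lim] + 2*lim < 9 && 4*lim + 9*r <= 11)) && ((!(lim == r - 6 ==> lim >= -3)) ==> (data[lim] + 2*tot < -5 && 4*lim + 9*r <= 11))
Answer: WP = ((lim == r - 6 ==> lim >= -3) ==> (data[lim] + 2*lim < 9 && 4*lim + 9*r <= 11)) && ((!(lim == r - 6 ==> lim >= -3)) ==> (data[lim] + 2*tot < -5 && 4*lim + 9*r <= 11))


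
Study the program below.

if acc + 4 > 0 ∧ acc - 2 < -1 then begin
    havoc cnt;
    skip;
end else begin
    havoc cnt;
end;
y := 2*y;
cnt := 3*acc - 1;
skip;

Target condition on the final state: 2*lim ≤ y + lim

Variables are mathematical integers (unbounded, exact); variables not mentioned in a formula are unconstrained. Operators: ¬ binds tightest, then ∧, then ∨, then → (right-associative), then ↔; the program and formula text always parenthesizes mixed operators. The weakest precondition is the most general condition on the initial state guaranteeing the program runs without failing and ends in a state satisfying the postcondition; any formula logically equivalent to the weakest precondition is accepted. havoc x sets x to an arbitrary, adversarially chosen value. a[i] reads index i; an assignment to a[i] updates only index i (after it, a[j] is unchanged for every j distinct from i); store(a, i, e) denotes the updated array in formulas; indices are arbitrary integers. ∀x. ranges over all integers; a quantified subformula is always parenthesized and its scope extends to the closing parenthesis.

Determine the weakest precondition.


Working backward. After the program, the postcondition 2*lim ≤ y + lim must hold; in canonical form it is lim ≤ y.
Before skip: lim ≤ y
Before cnt := 3*acc - 1: lim ≤ y
Before y := 2*y: lim ≤ 2*y
Then branch requires lim ≤ 2*y; else branch requires lim ≤ 2*y.
Before the if: ((acc > -4 ∧ acc < 1) → lim ≤ 2*y) ∧ ((¬(acc > -4 ∧ acc < 1)) → lim ≤ 2*y)
Answer: WP = ((acc > -4 ∧ acc < 1) → lim ≤ 2*y) ∧ ((¬(acc > -4 ∧ acc < 1)) → lim ≤ 2*y)


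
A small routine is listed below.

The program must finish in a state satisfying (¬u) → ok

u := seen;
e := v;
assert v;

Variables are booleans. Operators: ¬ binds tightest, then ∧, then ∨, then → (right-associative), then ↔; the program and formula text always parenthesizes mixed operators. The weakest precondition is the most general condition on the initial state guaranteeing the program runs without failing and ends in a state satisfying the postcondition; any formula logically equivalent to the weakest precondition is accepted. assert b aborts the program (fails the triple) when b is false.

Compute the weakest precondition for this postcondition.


Working backward. After the program, (¬u) → ok must hold.
Before assert v: v ∧ ((¬u) → ok)
Before e := v: v ∧ ((¬u) → ok)
Before u := seen: v ∧ ((¬seen) → ok)
Answer: WP = v ∧ ((¬seen) → ok)


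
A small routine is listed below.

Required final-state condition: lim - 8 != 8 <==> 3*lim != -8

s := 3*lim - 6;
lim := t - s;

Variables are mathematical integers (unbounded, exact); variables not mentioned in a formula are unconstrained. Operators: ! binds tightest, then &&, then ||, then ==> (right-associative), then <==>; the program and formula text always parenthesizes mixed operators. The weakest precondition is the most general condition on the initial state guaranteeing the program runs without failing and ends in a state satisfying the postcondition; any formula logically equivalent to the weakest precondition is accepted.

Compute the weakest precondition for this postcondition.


Working backward. After the program, the postcondition lim - 8 != 8 <==> 3*lim != -8 must hold; in canonical form it is lim != 16 <==> 3*lim != -8.
Before lim := t - s: t != s + 16 <==> 3*t != 3*s - 8
Before s := 3*lim - 6: t != 3*lim + 10 <==> 3*t != 9*lim - 26
Answer: WP = t != 3*lim + 10 <==> 3*t != 9*lim - 26


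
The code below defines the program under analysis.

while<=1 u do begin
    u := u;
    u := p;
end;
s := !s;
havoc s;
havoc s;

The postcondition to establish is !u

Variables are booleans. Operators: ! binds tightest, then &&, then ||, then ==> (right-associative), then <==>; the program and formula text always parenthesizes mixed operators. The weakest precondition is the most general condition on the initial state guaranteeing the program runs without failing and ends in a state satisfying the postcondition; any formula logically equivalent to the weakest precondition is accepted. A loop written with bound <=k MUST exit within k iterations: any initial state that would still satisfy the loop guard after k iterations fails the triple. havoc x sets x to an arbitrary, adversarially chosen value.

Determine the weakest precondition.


Working backward. After the program, !u must hold.
Before havoc s: !u
Before havoc s: !u
Before s := !s: !u
Before the loop (bound <=1), unroll the exhaustion recursion (WP_0 = exit-now case; WP_j = one more guarded iteration, up to j = 1):
  WP_0: !u
  WP_1: u ==> (!p)
So before the loop: u ==> (!p)
Answer: WP = u ==> (!p)


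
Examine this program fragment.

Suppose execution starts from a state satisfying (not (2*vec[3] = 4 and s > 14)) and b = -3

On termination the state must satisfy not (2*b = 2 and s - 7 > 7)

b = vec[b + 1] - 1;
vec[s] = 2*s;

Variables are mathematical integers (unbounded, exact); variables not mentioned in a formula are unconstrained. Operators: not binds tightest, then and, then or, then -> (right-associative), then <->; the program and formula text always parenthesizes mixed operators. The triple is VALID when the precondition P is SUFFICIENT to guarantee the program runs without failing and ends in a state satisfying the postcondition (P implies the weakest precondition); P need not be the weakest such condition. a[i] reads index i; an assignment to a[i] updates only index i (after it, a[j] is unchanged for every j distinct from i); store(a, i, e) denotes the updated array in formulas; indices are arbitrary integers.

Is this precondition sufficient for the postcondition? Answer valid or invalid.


Working backward. After the program, the postcondition not (2*b = 2 and s - 7 > 7) must hold; in canonical form it is not (2*b = 2 and s > 14).
Before vec[s] := 2*s: not (2*b = 2 and s > 14)
Before b := vec[b + 1] - 1: not (2*vec[b + 1] = 4 and s > 14)
The weakest precondition is not (2*vec[b + 1] = 4 and s > 14).
Check whether (not (2*vec[3] = 4 and s > 14)) and b = -3 implies it.
Countermodel: at the initial state b = -3, s = 15, vec = {[-2] = 2, [3] = 4, elsewhere 4}, the precondition holds but the weakest precondition fails.
Answer: invalid


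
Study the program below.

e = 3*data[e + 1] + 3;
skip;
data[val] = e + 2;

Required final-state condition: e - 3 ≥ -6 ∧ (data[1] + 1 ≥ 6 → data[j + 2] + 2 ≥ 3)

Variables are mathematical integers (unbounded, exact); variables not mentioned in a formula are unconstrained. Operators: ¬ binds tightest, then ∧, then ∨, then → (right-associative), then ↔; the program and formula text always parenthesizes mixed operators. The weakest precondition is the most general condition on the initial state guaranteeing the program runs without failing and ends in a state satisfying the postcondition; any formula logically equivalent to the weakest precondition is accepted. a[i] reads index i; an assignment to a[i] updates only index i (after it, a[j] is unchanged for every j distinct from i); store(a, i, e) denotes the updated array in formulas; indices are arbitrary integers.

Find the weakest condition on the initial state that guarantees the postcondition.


Working backward. After the program, the postcondition e - 3 ≥ -6 ∧ (data[1] + 1 ≥ 6 → data[j + 2] + 2 ≥ 3) must hold; in canonical form it is e ≥ -3 ∧ (data[1] ≥ 5 → data[j + 2] ≥ 1).
Before data[val] := e + 2: e ≥ -3 ∧ (store(data, val, e + 2)[1] ≥ 5 → store(data, val, e + 2)[j + 2] ≥ 1)
Before skip: e ≥ -3 ∧ (store(data, val, e + 2)[1] ≥ 5 → store(data, val, e + 2)[j + 2] ≥ 1)
Before e := 3*data[e + 1] + 3: 3*data[e + 1] ≥ -6 ∧ (store(data, val, 3*data[e + 1] + 5)[1] ≥ 5 → store(data, val, 3*data[e + 1] + 5)[j + 2] ≥ 1)
Answer: WP = 3*data[e + 1] ≥ -6 ∧ (store(data, val, 3*data[e + 1] + 5)[1] ≥ 5 → store(data, val, 3*data[e + 1] + 5)[j + 2] ≥ 1)


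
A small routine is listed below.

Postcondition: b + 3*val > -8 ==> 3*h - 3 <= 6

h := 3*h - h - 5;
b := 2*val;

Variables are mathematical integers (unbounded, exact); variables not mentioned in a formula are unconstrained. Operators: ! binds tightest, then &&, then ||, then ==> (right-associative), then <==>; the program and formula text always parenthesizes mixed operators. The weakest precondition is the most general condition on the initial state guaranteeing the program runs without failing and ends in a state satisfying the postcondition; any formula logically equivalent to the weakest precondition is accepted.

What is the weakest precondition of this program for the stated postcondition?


Working backward. After the program, the postcondition b + 3*val > -8 ==> 3*h - 3 <= 6 must hold; in canonical form it is b + 3*val > -8 ==> 3*h <= 9.
Before b := 2*val: 5*val > -8 ==> 3*h <= 9
Before h := 3*h - h - 5: 5*val > -8 ==> 6*h <= 24
Answer: WP = 5*val > -8 ==> 6*h <= 24


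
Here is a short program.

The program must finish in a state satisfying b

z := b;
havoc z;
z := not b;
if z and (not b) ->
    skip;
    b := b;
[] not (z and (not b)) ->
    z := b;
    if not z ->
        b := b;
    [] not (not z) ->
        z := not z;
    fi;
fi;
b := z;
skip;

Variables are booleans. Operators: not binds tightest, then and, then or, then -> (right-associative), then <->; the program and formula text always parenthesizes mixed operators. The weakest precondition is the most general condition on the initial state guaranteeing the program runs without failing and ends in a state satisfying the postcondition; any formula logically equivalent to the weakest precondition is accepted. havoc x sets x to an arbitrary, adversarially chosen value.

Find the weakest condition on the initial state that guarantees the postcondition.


Working backward. After the program, b must hold.
Before skip: b
Before b := z: z
Then branch requires z; else branch requires ((not b) -> b) and (b -> (not b)).
Before the if: ((z and (not b)) -> z) and ((not (z and (not b))) -> (((not b) -> b) and (b -> (not b))))
Before z := not b: b -> (((not b) -> b) and (b -> (not b)))
Before havoc z: b -> (((not b) -> b) and (b -> (not b)))
Before z := b: b -> (((not b) -> b) and (b -> (not b)))
Answer: WP = b -> (((not b) -> b) and (b -> (not b)))


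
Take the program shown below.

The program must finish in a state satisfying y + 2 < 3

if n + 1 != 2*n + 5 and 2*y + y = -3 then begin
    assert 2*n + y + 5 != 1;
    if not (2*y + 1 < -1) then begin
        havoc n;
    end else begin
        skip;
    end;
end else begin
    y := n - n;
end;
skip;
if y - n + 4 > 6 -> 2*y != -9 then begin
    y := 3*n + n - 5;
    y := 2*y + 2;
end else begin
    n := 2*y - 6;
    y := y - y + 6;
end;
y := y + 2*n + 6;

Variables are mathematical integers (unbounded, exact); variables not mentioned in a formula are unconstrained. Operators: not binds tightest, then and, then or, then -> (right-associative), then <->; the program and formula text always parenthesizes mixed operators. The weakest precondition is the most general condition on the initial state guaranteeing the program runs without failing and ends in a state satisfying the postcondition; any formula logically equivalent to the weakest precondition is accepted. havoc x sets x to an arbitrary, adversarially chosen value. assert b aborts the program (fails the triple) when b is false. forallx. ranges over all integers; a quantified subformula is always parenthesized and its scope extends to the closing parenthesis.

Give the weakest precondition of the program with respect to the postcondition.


Working backward. After the program, the postcondition y + 2 < 3 must hold; in canonical form it is y < 1.
Before y := y + 2*n + 6: 2*n + y < -5
Then branch requires 10*n < 3; else branch requires 4*y < 1.
Before the if: ((y > n + 2 -> 2*y != -9) -> 10*n < 3) and ((not (y > n + 2 -> 2*y != -9)) -> 4*y < 1)
Before skip: ((y > n + 2 -> 2*y != -9) -> 10*n < 3) and ((not (y > n + 2 -> 2*y != -9)) -> 4*y < 1)
Then branch requires 2*n + y != -4 and ((not (2*y < -2)) -> (forall n_1. (((y > n_1 + 2 -> 2*y != -9) -> 10*n_1 < 3) and ((not (y > n_1 + 2 -> 2*y != -9)) -> 4*y < 1)))) and (2*y < -2 -> (((y > n + 2 -> 2*y != -9) -> 10*n < 3) and ((not (y > n + 2 -> 2*y != -9)) -> 4*y < 1))); else branch requires 10*n < 3.
Before the if: ((n != -4 and 3*y = -3) -> (2*n + y != -4 and ((not (2*y < -2)) -> (forall n_1. (((y > n_1 + 2 -> 2*y != -9) -> 10*n_1 < 3) and ((not (y > n_1 + 2 -> 2*y != -9)) -> 4*y < 1)))) and (2*y < -2 -> (((y > n + 2 -> 2*y != -9) -> 10*n < 3) and ((not (y > n + 2 -> 2*y != -9)) -> 4*y < 1))))) and ((not (n != -4 and 3*y = -3)) -> 10*n < 3)
Answer: WP = ((n != -4 and 3*y = -3) -> (2*n + y != -4 and ((not (2*y < -2)) -> (forall n_1. (((y > n_1 + 2 -> 2*y != -9) -> 10*n_1 < 3) and ((not (y > n_1 + 2 -> 2*y != -9)) -> 4*y < 1)))) and (2*y < -2 -> (((y > n + 2 -> 2*y != -9) -> 10*n < 3) and ((not (y > n + 2 -> 2*y != -9)) -> 4*y < 1))))) and ((not (n != -4 and 3*y = -3)) -> 10*n < 3)


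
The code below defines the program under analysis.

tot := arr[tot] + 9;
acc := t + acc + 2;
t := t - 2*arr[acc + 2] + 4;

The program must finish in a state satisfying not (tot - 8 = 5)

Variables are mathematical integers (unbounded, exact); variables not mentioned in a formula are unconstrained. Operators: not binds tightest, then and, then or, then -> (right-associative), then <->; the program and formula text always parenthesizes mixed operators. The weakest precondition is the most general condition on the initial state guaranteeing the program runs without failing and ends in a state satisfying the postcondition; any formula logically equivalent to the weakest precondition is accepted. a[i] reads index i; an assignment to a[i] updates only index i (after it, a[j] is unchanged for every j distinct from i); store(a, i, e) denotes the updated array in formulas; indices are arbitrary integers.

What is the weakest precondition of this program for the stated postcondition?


Working backward. After the program, the postcondition not (tot - 8 = 5) must hold; in canonical form it is not (tot = 13).
Before t := t - 2*arr[acc + 2] + 4: not (tot = 13)
Before acc := t + acc + 2: not (tot = 13)
Before tot := arr[tot] + 9: not (arr[tot] = 4)
Answer: WP = not (arr[tot] = 4)
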